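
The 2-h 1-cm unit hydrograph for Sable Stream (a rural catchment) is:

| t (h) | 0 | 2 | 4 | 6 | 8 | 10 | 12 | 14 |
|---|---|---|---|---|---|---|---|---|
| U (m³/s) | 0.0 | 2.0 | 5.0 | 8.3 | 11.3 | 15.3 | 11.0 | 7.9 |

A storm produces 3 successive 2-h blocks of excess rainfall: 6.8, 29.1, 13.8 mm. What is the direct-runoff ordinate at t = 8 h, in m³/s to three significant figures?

Q ≈ 38.7 m³/s

By discrete convolution, Q_j = Σ (P_i / 10 mm) · U_{j−i}.
At t = 8 h (j=4): Q = (6.8/10)·11.3 + (29.1/10)·8.3 + (13.8/10)·5.0 = 38.7 m³/s.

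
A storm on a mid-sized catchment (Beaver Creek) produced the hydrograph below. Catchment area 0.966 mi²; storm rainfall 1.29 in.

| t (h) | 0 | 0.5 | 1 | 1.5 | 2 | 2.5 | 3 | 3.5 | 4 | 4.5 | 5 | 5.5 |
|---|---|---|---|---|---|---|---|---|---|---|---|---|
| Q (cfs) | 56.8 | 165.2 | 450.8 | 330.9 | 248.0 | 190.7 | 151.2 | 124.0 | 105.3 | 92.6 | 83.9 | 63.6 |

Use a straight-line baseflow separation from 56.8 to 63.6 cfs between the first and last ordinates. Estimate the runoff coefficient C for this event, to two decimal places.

ΣQ_DR = 1341 cfs; V = ΣQ_DR·Δt = 2.413 × 10^6 ft³.
Runoff depth d = V / A = 1.075 in.
C = d / P = 1.075 / 1.29 = 0.83.

C ≈ 0.83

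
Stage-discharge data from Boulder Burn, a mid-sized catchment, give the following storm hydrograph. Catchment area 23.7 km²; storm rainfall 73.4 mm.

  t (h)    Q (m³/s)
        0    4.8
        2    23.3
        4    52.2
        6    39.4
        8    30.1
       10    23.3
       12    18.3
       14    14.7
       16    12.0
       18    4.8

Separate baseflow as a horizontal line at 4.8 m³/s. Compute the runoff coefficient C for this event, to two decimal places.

C ≈ 0.72

ΣQ_DR = 174.9 m³/s; V = ΣQ_DR·Δt = 1.259 × 10^6 m³.
Runoff depth d = V / A = 53.13 mm.
C = d / P = 53.13 / 73.4 = 0.72.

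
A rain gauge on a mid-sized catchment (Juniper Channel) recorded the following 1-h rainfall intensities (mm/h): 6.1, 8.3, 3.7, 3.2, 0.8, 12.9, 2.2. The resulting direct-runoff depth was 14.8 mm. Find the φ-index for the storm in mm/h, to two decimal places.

φ ≈ 4.17 mm/h

Only the 3 blocks with intensity above φ contribute runoff: 6.1, 8.3, 12.9 mm/h.
Σ(I−φ)·Δt = d  ⇒  (6.1+8.3+12.9 − 3φ)·1 = 14.8
φ = (27.30 − 14.8/1) / 3 = 4.17 mm/h.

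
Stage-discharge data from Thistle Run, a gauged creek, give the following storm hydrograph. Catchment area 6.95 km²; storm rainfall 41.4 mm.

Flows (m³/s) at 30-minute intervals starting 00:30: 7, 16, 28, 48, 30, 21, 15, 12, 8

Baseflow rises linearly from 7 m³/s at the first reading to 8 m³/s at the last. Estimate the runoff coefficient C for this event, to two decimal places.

ΣQ_DR = 117.5 m³/s; V = ΣQ_DR·Δt = 2.115 × 10^5 m³.
Runoff depth d = V / A = 30.43 mm.
C = d / P = 30.43 / 41.4 = 0.74.

C ≈ 0.74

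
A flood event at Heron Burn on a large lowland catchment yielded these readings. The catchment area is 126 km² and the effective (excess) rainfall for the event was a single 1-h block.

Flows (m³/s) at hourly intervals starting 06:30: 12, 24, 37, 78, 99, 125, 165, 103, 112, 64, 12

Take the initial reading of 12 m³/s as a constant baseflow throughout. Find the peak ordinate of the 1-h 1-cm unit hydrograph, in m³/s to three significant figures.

Direct runoff: 0.0, 12.0, 25.0, 66.0, 87.0, 113.0, 153.0, 91.0, 100.0, 52.0, 0.0 m³/s; ΣQ_DR = 699.0 m³/s, peak = 153.0 m³/s.
Runoff depth d = ΣQ_DR·Δt / A = 699.0 × 3600 / (126 km²) = 19.97 mm.
The 1-cm UH is the DRH scaled by (10 mm)/d, so U_p = 153.0 × 10/19.97 = 76.6 m³/s.

U_p ≈ 76.6 m³/s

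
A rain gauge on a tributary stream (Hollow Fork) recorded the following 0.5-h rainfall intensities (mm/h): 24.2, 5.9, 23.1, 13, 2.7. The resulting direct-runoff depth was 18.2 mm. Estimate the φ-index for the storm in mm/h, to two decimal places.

Only the 3 blocks with intensity above φ contribute runoff: 24.2, 23.1, 13 mm/h.
Σ(I−φ)·Δt = d  ⇒  (24.2+23.1+13 − 3φ)·0.5 = 18.2
φ = (60.30 − 18.2/0.5) / 3 = 7.97 mm/h.

φ ≈ 7.97 mm/h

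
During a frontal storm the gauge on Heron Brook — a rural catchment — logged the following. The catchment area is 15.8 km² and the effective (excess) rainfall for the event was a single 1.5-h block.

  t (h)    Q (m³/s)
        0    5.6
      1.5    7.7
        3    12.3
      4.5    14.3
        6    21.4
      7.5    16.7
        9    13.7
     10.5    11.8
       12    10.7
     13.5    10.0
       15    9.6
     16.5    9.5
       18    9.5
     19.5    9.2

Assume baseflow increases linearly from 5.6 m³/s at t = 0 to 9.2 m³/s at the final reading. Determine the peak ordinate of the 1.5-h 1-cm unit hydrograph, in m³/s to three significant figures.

U_p ≈ 7.36 m³/s

Direct runoff: 0.00, 1.82, 6.15, 7.87, 14.69, 9.72, 6.44, 4.26, 2.88, 1.91, 1.23, 0.85, 0.58, 0.00 m³/s; ΣQ_DR = 58.40 m³/s, peak = 14.69 m³/s.
Runoff depth d = ΣQ_DR·Δt / A = 58.40 × 5400 / (15.8 km²) = 19.96 mm.
The 1-cm UH is the DRH scaled by (10 mm)/d, so U_p = 14.69 × 10/19.96 = 7.36 m³/s.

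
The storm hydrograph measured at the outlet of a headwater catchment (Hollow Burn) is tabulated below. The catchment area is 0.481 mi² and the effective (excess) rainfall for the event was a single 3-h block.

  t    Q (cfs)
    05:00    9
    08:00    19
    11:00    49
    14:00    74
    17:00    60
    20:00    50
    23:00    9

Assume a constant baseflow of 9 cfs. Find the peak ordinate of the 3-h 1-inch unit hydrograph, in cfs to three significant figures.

Direct runoff: 0.0, 10.0, 40.0, 65.0, 51.0, 41.0, 0.0 cfs; ΣQ_DR = 207.0 cfs, peak = 65.0 cfs.
Runoff depth d = ΣQ_DR·Δt / A = 207.0 × 10800 / (0.481 mi²) = 2.001 in.
The 1-inch UH is the DRH scaled by (1 in)/d, so U_p = 65.0 × 1/2.001 = 32.5 cfs.

U_p ≈ 32.5 cfs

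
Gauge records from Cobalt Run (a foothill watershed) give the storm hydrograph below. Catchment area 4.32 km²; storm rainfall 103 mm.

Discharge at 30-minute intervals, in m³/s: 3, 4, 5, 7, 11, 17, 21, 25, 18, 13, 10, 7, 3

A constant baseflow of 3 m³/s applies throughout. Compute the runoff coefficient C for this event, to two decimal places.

ΣQ_DR = 105.0 m³/s; V = ΣQ_DR·Δt = 1.890 × 10^5 m³.
Runoff depth d = V / A = 43.75 mm.
C = d / P = 43.75 / 103 = 0.42.

C ≈ 0.42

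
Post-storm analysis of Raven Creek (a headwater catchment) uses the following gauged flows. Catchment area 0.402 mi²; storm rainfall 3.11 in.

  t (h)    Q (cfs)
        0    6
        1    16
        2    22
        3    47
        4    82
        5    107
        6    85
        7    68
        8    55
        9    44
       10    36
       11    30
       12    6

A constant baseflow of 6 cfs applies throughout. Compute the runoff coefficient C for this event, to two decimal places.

C ≈ 0.65

ΣQ_DR = 526.0 cfs; V = ΣQ_DR·Δt = 1.894 × 10^6 ft³.
Runoff depth d = V / A = 2.028 in.
C = d / P = 2.028 / 3.11 = 0.65.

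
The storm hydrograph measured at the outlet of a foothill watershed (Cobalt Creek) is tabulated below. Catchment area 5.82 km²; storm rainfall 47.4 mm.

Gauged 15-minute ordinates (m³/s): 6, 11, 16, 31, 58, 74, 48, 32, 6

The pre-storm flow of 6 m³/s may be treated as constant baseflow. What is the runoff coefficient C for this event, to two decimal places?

ΣQ_DR = 228.0 m³/s; V = ΣQ_DR·Δt = 2.052 × 10^5 m³.
Runoff depth d = V / A = 35.26 mm.
C = d / P = 35.26 / 47.4 = 0.74.

C ≈ 0.74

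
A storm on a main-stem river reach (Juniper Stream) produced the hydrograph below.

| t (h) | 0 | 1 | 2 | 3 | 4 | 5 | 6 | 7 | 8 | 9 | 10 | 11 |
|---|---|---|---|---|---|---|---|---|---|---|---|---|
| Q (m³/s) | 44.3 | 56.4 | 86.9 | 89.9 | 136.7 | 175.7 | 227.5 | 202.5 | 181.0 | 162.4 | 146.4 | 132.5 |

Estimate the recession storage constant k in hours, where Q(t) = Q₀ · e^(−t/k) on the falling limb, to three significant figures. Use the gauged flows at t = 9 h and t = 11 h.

On the falling limb, Q drops from 162.4 to 132.5 m³/s between t = 9 h and t = 11 h (Δt = 2 h).
k = −Δt / ln(Q₂/Q₁) = −2 / ln(132.5/162.4) = 9.83 h.

k ≈ 9.83 h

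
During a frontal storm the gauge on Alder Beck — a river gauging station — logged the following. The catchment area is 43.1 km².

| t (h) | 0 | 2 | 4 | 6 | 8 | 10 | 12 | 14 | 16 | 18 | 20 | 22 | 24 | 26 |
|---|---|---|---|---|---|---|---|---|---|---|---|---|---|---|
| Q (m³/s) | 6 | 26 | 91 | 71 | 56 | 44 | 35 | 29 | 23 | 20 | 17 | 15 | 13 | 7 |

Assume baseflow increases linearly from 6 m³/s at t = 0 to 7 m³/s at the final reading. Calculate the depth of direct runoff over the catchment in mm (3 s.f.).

Direct runoff: 0.00, 19.92, 84.85, 64.77, 49.69, 37.62, 28.54, 22.46, 16.38, 13.31, 10.23, 8.15, 6.08, 0.00 m³/s; ΣQ_DR = 362.0 m³/s.
V = ΣQ_DR · Δt = 362.0 × 7200 s = 2.606 × 10^6 m³.
Over A = 43.1 km², depth = V / A = 60.5 mm.

d ≈ 60.5 mm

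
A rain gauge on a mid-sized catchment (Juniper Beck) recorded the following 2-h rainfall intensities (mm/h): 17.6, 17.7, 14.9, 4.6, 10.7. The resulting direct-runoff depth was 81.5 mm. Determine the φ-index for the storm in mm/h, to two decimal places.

Only the 4 blocks with intensity above φ contribute runoff: 17.6, 17.7, 14.9, 10.7 mm/h.
Σ(I−φ)·Δt = d  ⇒  (17.6+17.7+14.9+10.7 − 4φ)·2 = 81.5
φ = (60.90 − 81.5/2) / 4 = 5.04 mm/h.

φ ≈ 5.04 mm/h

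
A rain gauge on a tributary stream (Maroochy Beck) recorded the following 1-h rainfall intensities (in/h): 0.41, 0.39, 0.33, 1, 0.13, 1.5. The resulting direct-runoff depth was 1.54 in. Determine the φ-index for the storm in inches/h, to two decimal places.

φ ≈ 0.48 in/h

Only the 2 blocks with intensity above φ contribute runoff: 1, 1.5 in/h.
Σ(I−φ)·Δt = d  ⇒  (1+1.5 − 2φ)·1 = 1.54
φ = (2.500 − 1.54/1) / 2 = 0.48 in/h.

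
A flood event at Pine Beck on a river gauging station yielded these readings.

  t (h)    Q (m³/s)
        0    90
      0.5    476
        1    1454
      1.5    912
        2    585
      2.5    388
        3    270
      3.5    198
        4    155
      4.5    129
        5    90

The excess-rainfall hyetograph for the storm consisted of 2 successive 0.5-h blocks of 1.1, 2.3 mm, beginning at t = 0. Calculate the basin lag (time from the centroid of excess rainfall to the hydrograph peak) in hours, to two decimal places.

Centroid of excess rainfall: t_c = Σ P_i·t̄_i / ΣP_i = 0.5882 h (block centres at 0.25, 0.75 h).
Hydrograph peak occurs at t = 1 h, so basin lag t_L = 1 − 0.5882 = 0.41 h.

t_L ≈ 0.41 h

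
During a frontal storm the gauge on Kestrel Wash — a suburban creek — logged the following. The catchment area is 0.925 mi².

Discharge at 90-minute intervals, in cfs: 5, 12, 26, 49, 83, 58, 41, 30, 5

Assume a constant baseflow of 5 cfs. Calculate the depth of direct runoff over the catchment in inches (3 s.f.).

Direct runoff: 0.0, 7.0, 21.0, 44.0, 78.0, 53.0, 36.0, 25.0, 0.0 cfs; ΣQ_DR = 264.0 cfs.
V = ΣQ_DR · Δt = 264.0 × 5400 s = 1.426 × 10^6 ft³.
Over A = 0.925 mi², depth = V / A = 0.663 in.

d ≈ 0.663 in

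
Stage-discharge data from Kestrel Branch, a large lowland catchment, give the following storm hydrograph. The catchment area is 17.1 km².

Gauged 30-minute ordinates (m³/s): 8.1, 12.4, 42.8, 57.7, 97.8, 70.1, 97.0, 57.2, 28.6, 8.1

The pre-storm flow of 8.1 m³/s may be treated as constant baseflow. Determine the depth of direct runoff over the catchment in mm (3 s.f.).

Direct runoff: 0.0, 4.3, 34.7, 49.6, 89.7, 62.0, 88.9, 49.1, 20.5, 0.0 m³/s; ΣQ_DR = 398.8 m³/s.
V = ΣQ_DR · Δt = 398.8 × 1800 s = 7.178 × 10^5 m³.
Over A = 17.1 km², depth = V / A = 42.0 mm.

d ≈ 42.0 mm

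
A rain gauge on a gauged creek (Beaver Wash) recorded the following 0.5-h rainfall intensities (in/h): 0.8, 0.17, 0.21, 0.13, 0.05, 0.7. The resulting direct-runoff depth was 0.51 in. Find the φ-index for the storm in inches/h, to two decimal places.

Only the 2 blocks with intensity above φ contribute runoff: 0.8, 0.7 in/h.
Σ(I−φ)·Δt = d  ⇒  (0.8+0.7 − 2φ)·0.5 = 0.51
φ = (1.500 − 0.51/0.5) / 2 = 0.24 in/h.

φ ≈ 0.24 in/h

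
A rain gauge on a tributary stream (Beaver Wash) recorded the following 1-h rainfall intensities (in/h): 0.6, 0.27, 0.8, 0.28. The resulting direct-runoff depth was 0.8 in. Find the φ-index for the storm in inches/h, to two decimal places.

φ ≈ 0.30 in/h

Only the 2 blocks with intensity above φ contribute runoff: 0.6, 0.8 in/h.
Σ(I−φ)·Δt = d  ⇒  (0.6+0.8 − 2φ)·1 = 0.8
φ = (1.400 − 0.8/1) / 2 = 0.30 in/h.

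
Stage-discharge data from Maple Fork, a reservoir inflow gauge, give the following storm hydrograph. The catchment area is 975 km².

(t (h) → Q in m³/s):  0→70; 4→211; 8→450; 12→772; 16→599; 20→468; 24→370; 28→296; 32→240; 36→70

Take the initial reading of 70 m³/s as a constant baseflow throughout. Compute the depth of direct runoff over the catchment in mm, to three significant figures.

Direct runoff: 0.0, 141.0, 380.0, 702.0, 529.0, 398.0, 300.0, 226.0, 170.0, 0.0 m³/s; ΣQ_DR = 2846 m³/s.
V = ΣQ_DR · Δt = 2846 × 14400 s = 4.098 × 10^7 m³.
Over A = 975 km², depth = V / A = 42.0 mm.

d ≈ 42.0 mm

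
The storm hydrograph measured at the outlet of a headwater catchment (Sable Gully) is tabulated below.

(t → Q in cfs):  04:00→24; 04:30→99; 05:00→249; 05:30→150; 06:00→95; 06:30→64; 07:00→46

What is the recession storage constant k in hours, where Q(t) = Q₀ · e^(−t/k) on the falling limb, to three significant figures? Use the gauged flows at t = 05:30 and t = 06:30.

k ≈ 1.17 h

On the falling limb, Q drops from 150 to 64 cfs between t = 05:30 and t = 06:30 (Δt = 1 h).
k = −Δt / ln(Q₂/Q₁) = −1 / ln(64/150) = 1.17 h.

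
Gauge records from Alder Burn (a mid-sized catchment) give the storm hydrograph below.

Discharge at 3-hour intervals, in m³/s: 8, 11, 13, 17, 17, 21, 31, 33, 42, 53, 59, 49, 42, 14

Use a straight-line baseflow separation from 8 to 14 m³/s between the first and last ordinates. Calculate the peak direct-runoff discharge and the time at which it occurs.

Q_p = 46.38 m³/s at t = 30 h

Subtracting baseflow gives direct-runoff ordinates: 0.00, 2.54, 4.08, 7.62, 7.15, 10.69, 20.23, 21.77, 30.31, 40.85, 46.38, 35.92, 28.46, 0.00 m³/s.
The maximum is 46.38 m³/s, occurring at the reading for t = 30 h.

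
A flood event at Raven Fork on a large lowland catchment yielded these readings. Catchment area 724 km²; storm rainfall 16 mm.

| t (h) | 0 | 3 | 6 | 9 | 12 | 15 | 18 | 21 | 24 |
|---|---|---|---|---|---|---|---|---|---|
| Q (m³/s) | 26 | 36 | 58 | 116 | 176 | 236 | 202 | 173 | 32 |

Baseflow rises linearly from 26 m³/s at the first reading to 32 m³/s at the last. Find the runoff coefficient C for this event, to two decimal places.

C ≈ 0.74

ΣQ_DR = 794.0 m³/s; V = ΣQ_DR·Δt = 8.575 × 10^6 m³.
Runoff depth d = V / A = 11.84 mm.
C = d / P = 11.84 / 16 = 0.74.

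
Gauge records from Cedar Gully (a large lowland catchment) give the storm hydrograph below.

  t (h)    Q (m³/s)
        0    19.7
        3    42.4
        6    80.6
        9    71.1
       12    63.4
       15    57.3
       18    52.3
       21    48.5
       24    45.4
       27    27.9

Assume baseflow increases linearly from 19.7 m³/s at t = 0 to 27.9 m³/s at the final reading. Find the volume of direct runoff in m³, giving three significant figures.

Direct-runoff ordinates (Q − Q_b): 0.00, 21.79, 59.08, 48.67, 40.06, 33.04, 27.13, 22.42, 18.41, 0.00 m³/s.
ΣQ_DR = 270.6 m³/s.
With Δt = 3 h = 10800 s, V = ΣQ_DR · Δt = 270.6 × 10800 = 2.92 × 10^6 m³.

V ≈ 2.92 × 10^6 m³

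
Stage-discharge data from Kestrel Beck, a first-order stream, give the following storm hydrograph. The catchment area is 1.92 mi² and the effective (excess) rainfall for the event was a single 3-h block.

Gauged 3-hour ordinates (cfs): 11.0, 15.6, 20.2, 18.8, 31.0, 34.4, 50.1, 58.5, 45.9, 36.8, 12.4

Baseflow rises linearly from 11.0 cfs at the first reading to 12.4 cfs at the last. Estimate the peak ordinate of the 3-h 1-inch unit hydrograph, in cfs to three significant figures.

U_p ≈ 93.3 cfs

Direct runoff: 0.00, 4.46, 8.92, 7.38, 19.44, 22.70, 38.26, 46.52, 33.78, 24.54, 0.00 cfs; ΣQ_DR = 206.0 cfs, peak = 46.52 cfs.
Runoff depth d = ΣQ_DR·Δt / A = 206.0 × 10800 / (1.92 mi²) = 0.4988 in.
The 1-inch UH is the DRH scaled by (1 in)/d, so U_p = 46.52 × 1/0.4988 = 93.3 cfs.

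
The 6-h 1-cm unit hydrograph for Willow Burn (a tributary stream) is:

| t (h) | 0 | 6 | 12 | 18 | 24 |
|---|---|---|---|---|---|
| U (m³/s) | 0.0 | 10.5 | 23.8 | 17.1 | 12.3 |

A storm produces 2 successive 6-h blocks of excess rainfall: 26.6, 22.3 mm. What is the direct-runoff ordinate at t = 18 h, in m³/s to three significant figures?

By discrete convolution, Q_j = Σ (P_i / 10 mm) · U_{j−i}.
At t = 18 h (j=3): Q = (26.6/10)·17.1 + (22.3/10)·23.8 = 98.6 m³/s.

Q ≈ 98.6 m³/s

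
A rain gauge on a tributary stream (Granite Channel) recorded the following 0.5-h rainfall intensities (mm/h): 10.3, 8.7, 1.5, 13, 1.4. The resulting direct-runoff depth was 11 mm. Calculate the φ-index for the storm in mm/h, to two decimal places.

φ ≈ 3.33 mm/h

Only the 3 blocks with intensity above φ contribute runoff: 10.3, 8.7, 13 mm/h.
Σ(I−φ)·Δt = d  ⇒  (10.3+8.7+13 − 3φ)·0.5 = 11
φ = (32.00 − 11/0.5) / 3 = 3.33 mm/h.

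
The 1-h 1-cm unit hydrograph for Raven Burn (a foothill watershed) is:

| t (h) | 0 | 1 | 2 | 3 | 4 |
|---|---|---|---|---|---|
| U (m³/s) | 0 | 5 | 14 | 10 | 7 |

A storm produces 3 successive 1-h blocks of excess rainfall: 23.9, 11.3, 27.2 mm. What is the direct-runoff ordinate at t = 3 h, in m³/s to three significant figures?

Q ≈ 53.3 m³/s

By discrete convolution, Q_j = Σ (P_i / 10 mm) · U_{j−i}.
At t = 3 h (j=3): Q = (23.9/10)·10 + (11.3/10)·14 + (27.2/10)·5 = 53.3 m³/s.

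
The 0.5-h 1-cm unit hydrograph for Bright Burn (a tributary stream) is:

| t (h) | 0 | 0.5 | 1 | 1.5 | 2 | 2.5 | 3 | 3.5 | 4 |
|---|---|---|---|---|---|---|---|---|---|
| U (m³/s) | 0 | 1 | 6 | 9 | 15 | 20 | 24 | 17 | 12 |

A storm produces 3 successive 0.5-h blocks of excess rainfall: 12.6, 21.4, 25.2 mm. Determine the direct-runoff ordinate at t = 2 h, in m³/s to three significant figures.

By discrete convolution, Q_j = Σ (P_i / 10 mm) · U_{j−i}.
At t = 2 h (j=4): Q = (12.6/10)·15 + (21.4/10)·9 + (25.2/10)·6 = 53.3 m³/s.

Q ≈ 53.3 m³/s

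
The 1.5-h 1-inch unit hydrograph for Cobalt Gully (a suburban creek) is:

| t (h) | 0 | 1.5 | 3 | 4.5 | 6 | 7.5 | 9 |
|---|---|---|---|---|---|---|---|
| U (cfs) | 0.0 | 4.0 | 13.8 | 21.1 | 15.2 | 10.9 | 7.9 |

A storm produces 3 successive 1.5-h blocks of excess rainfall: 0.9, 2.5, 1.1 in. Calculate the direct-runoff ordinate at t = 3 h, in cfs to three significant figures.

By discrete convolution, Q_j = Σ (P_i / 1 in) · U_{j−i}.
At t = 3 h (j=2): Q = (0.9/1)·13.8 + (2.5/1)·4.0 + (1.1/1)·0.0 = 22.4 cfs.

Q ≈ 22.4 cfs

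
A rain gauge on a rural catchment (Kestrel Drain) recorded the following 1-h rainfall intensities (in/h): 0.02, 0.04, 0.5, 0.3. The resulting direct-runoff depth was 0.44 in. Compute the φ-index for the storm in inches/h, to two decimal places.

Only the 2 blocks with intensity above φ contribute runoff: 0.5, 0.3 in/h.
Σ(I−φ)·Δt = d  ⇒  (0.5+0.3 − 2φ)·1 = 0.44
φ = (0.8000 − 0.44/1) / 2 = 0.18 in/h.

φ ≈ 0.18 in/h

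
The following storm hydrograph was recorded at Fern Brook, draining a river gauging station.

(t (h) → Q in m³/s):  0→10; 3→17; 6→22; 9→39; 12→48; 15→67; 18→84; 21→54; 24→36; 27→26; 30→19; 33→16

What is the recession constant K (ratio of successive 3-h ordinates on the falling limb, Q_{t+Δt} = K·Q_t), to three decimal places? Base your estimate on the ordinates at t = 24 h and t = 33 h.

K ≈ 0.763

Using the recession-limb readings at t = 24 h and t = 33 h: Q falls from 36 to 16 m³/s over 3 intervals.
K = (Q₂/Q₁)^(1/3) = (16/36)^(1/3) = 0.763.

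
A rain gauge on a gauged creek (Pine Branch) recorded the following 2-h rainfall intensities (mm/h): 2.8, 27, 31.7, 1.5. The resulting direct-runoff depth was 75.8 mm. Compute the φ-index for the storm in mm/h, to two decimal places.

φ ≈ 10.40 mm/h

Only the 2 blocks with intensity above φ contribute runoff: 27, 31.7 mm/h.
Σ(I−φ)·Δt = d  ⇒  (27+31.7 − 2φ)·2 = 75.8
φ = (58.70 − 75.8/2) / 2 = 10.40 mm/h.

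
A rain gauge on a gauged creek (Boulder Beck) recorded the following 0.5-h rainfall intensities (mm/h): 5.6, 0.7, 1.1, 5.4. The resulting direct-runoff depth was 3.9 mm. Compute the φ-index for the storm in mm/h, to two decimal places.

φ ≈ 1.60 mm/h

Only the 2 blocks with intensity above φ contribute runoff: 5.6, 5.4 mm/h.
Σ(I−φ)·Δt = d  ⇒  (5.6+5.4 − 2φ)·0.5 = 3.9
φ = (11.00 − 3.9/0.5) / 2 = 1.60 mm/h.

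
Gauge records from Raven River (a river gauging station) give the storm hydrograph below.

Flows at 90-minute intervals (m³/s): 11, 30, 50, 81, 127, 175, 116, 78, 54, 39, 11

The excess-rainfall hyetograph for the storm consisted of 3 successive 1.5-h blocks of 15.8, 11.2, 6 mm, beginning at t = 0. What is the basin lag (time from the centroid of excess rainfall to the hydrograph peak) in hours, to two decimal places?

Centroid of excess rainfall: t_c = Σ P_i·t̄_i / ΣP_i = 1.8045 h (block centres at 0.75, 2.25, 3.75 h).
Hydrograph peak occurs at t = 7.5 h, so basin lag t_L = 7.5 − 1.8045 = 5.70 h.

t_L ≈ 5.70 h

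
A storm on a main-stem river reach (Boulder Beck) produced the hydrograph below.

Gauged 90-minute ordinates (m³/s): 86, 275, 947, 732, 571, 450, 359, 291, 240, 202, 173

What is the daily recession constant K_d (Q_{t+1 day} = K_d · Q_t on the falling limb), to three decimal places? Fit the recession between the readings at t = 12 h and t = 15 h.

Between t = 12 h and t = 15 h the flow falls from 240 to 173 m³/s over 2×1.5 h = 3 h.
Per-interval ratio K = (173/240)^(1/2) = 0.8490; K_d = K^(24/1.5) = 0.073.

K_d ≈ 0.073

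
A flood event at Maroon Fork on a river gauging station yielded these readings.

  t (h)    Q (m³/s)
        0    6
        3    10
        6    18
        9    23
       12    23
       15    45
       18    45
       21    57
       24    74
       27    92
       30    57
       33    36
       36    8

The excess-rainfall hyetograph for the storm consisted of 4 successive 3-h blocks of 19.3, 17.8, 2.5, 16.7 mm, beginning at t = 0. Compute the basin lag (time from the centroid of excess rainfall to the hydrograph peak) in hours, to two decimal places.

Centroid of excess rainfall: t_c = Σ P_i·t̄_i / ΣP_i = 5.3845 h (block centres at 1.5, 4.5, 7.5, 10.5 h).
Hydrograph peak occurs at t = 27 h, so basin lag t_L = 27 − 5.3845 = 21.62 h.

t_L ≈ 21.62 h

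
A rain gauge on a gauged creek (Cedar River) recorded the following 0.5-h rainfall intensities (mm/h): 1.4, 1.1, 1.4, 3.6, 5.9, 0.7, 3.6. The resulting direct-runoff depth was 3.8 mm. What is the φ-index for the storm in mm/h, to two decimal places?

φ ≈ 1.83 mm/h

Only the 3 blocks with intensity above φ contribute runoff: 3.6, 5.9, 3.6 mm/h.
Σ(I−φ)·Δt = d  ⇒  (3.6+5.9+3.6 − 3φ)·0.5 = 3.8
φ = (13.10 − 3.8/0.5) / 3 = 1.83 mm/h.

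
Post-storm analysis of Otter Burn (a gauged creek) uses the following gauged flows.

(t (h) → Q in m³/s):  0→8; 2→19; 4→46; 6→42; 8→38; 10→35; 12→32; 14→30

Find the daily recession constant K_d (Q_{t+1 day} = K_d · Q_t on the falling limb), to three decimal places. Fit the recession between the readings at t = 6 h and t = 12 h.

Between t = 6 h and t = 12 h the flow falls from 42 to 32 m³/s over 3×2 h = 6 h.
Per-interval ratio K = (32/42)^(1/3) = 0.9133; K_d = K^(24/2) = 0.337.

K_d ≈ 0.337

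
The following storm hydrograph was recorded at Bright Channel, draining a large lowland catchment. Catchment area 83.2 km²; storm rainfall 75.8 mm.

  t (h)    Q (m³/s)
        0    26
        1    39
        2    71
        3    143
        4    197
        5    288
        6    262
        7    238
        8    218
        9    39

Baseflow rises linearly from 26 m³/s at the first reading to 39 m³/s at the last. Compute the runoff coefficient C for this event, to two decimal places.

ΣQ_DR = 1196 m³/s; V = ΣQ_DR·Δt = 4.306 × 10^6 m³.
Runoff depth d = V / A = 51.75 mm.
C = d / P = 51.75 / 75.8 = 0.68.

C ≈ 0.68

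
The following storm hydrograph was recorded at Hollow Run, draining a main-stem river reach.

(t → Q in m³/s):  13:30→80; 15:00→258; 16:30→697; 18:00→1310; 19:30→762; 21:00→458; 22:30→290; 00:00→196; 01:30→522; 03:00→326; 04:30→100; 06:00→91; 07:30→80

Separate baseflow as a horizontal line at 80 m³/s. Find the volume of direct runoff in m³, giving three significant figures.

V ≈ 2.23 × 10^7 m³

Direct-runoff ordinates (Q − Q_b): 0.0, 178.0, 617.0, 1230.0, 682.0, 378.0, 210.0, 116.0, 442.0, 246.0, 20.0, 11.0, 0.0 m³/s.
ΣQ_DR = 4130 m³/s.
With Δt = 1.5 h = 5400 s, V = ΣQ_DR · Δt = 4130 × 5400 = 2.23 × 10^7 m³.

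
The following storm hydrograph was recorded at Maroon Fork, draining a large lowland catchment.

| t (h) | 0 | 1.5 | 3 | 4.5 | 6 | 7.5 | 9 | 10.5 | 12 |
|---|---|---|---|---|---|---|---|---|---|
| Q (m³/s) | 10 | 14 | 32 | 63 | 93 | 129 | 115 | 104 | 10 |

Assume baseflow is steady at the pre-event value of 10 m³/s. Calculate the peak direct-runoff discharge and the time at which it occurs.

Subtracting baseflow gives direct-runoff ordinates: 0.0, 4.0, 22.0, 53.0, 83.0, 119.0, 105.0, 94.0, 0.0 m³/s.
The maximum is 119.0 m³/s, occurring at the reading for t = 7.5 h.

Q_p = 119.0 m³/s at t = 7.5 h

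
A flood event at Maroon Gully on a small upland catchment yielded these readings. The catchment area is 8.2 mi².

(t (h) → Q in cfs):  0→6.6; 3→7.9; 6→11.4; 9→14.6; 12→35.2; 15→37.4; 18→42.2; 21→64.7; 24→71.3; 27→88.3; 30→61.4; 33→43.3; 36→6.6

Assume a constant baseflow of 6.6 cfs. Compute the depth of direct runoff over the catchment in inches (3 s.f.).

d ≈ 0.230 in

Direct runoff: 0.0, 1.3, 4.8, 8.0, 28.6, 30.8, 35.6, 58.1, 64.7, 81.7, 54.8, 36.7, 0.0 cfs; ΣQ_DR = 405.1 cfs.
V = ΣQ_DR · Δt = 405.1 × 10800 s = 4.375 × 10^6 ft³.
Over A = 8.2 mi², depth = V / A = 0.230 in.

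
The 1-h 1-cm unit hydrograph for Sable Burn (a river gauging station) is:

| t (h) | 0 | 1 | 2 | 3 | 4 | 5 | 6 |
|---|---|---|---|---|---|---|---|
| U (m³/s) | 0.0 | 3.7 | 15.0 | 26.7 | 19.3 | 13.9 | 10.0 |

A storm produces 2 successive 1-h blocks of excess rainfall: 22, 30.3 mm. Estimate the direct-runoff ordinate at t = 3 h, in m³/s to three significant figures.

By discrete convolution, Q_j = Σ (P_i / 10 mm) · U_{j−i}.
At t = 3 h (j=3): Q = (22/10)·26.7 + (30.3/10)·15.0 = 104 m³/s.

Q ≈ 104 m³/s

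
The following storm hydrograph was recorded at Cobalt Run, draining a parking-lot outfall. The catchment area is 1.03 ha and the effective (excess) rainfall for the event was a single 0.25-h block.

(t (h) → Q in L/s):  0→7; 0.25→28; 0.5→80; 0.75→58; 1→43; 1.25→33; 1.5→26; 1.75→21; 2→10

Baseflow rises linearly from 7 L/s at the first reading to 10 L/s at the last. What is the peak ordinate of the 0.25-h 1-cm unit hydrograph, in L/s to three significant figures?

U_p ≈ 36.0 L/s

Direct runoff: 0.00, 20.62, 72.25, 49.88, 34.50, 24.12, 16.75, 11.38, 0.00 L/s; ΣQ_DR = 229.5 L/s, peak = 72.25 L/s.
Runoff depth d = ΣQ_DR·Δt / A = 229.5 × 900 / (1.03 ha) = 20.05 mm.
The 1-cm UH is the DRH scaled by (10 mm)/d, so U_p = 72.25 × 10/20.05 = 36.0 L/s.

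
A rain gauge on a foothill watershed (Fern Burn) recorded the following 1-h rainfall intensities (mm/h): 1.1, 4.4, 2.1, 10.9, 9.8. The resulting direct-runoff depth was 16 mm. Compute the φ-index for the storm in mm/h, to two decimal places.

Only the 3 blocks with intensity above φ contribute runoff: 4.4, 10.9, 9.8 mm/h.
Σ(I−φ)·Δt = d  ⇒  (4.4+10.9+9.8 − 3φ)·1 = 16
φ = (25.10 − 16/1) / 3 = 3.03 mm/h.

φ ≈ 3.03 mm/h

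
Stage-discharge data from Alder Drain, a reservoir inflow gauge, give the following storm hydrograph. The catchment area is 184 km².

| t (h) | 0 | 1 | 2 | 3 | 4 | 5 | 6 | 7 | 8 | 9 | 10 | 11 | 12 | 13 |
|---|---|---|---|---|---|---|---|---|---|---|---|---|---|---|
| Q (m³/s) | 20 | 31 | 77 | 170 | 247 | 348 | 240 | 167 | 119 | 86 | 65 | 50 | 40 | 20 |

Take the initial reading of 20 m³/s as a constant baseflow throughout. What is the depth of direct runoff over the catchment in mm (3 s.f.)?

Direct runoff: 0.0, 11.0, 57.0, 150.0, 227.0, 328.0, 220.0, 147.0, 99.0, 66.0, 45.0, 30.0, 20.0, 0.0 m³/s; ΣQ_DR = 1400 m³/s.
V = ΣQ_DR · Δt = 1400 × 3600 s = 5.040 × 10^6 m³.
Over A = 184 km², depth = V / A = 27.4 mm.

d ≈ 27.4 mm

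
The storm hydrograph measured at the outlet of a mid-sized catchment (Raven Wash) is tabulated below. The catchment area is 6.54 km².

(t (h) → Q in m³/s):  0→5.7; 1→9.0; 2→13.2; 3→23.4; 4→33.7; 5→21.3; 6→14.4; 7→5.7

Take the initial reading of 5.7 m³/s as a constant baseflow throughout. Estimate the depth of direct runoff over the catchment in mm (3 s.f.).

d ≈ 44.5 mm

Direct runoff: 0.0, 3.3, 7.5, 17.7, 28.0, 15.6, 8.7, 0.0 m³/s; ΣQ_DR = 80.80 m³/s.
V = ΣQ_DR · Δt = 80.80 × 3600 s = 2.909 × 10^5 m³.
Over A = 6.54 km², depth = V / A = 44.5 mm.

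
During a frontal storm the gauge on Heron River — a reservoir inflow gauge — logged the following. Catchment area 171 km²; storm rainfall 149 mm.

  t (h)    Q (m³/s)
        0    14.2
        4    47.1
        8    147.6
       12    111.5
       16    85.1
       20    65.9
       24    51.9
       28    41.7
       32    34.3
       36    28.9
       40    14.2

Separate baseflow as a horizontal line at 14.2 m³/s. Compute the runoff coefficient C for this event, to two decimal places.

ΣQ_DR = 486.2 m³/s; V = ΣQ_DR·Δt = 7.001 × 10^6 m³.
Runoff depth d = V / A = 40.94 mm.
C = d / P = 40.94 / 149 = 0.27.

C ≈ 0.27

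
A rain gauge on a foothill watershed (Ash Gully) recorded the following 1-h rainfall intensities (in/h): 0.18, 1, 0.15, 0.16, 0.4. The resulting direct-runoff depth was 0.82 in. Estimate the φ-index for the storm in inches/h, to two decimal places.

Only the 2 blocks with intensity above φ contribute runoff: 1, 0.4 in/h.
Σ(I−φ)·Δt = d  ⇒  (1+0.4 − 2φ)·1 = 0.82
φ = (1.400 − 0.82/1) / 2 = 0.29 in/h.

φ ≈ 0.29 in/h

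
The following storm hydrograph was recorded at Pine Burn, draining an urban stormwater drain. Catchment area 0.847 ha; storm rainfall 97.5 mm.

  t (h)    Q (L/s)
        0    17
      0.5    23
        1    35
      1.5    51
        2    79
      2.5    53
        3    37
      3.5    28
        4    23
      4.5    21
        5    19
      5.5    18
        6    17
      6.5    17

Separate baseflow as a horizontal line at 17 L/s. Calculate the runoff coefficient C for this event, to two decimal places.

C ≈ 0.44

ΣQ_DR = 200.0 L/s; V = ΣQ_DR·Δt = 3.600 × 10^5 L.
Runoff depth d = V / A = 42.50 mm.
C = d / P = 42.50 / 97.5 = 0.44.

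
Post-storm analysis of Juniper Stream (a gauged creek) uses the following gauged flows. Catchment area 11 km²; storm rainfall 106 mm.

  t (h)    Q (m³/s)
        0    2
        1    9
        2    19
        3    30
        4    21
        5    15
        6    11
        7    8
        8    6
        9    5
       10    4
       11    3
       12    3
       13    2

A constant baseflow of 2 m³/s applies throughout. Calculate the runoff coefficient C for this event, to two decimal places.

ΣQ_DR = 110.0 m³/s; V = ΣQ_DR·Δt = 3.960 × 10^5 m³.
Runoff depth d = V / A = 36.00 mm.
C = d / P = 36.00 / 106 = 0.34.

C ≈ 0.34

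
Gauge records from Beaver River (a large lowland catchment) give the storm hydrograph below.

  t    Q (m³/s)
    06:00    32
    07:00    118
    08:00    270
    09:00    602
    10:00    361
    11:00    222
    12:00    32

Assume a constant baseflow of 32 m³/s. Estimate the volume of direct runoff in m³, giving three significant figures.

V ≈ 5.09 × 10^6 m³

Direct-runoff ordinates (Q − Q_b): 0.0, 86.0, 238.0, 570.0, 329.0, 190.0, 0.0 m³/s.
ΣQ_DR = 1413 m³/s.
With Δt = 1 h = 3600 s, V = ΣQ_DR · Δt = 1413 × 3600 = 5.09 × 10^6 m³.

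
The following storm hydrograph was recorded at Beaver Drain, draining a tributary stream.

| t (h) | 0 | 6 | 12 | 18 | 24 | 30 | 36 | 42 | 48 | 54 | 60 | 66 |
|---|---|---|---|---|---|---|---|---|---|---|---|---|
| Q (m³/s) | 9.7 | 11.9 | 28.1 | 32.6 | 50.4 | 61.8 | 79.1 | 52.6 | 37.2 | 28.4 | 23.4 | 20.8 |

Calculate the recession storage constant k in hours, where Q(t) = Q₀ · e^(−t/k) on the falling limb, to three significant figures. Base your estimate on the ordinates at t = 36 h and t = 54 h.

k ≈ 17.6 h

On the falling limb, Q drops from 79.1 to 28.4 m³/s between t = 36 h and t = 54 h (Δt = 18 h).
k = −Δt / ln(Q₂/Q₁) = −18 / ln(28.4/79.1) = 17.6 h.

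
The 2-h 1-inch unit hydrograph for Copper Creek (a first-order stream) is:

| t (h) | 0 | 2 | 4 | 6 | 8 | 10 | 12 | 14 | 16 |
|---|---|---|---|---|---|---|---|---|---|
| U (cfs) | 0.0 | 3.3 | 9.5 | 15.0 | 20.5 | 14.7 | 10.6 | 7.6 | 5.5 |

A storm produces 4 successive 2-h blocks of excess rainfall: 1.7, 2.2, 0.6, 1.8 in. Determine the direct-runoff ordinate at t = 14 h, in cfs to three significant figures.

Q ≈ 82.0 cfs

By discrete convolution, Q_j = Σ (P_i / 1 in) · U_{j−i}.
At t = 14 h (j=7): Q = (1.7/1)·7.6 + (2.2/1)·10.6 + (0.6/1)·14.7 + (1.8/1)·20.5 = 82.0 cfs.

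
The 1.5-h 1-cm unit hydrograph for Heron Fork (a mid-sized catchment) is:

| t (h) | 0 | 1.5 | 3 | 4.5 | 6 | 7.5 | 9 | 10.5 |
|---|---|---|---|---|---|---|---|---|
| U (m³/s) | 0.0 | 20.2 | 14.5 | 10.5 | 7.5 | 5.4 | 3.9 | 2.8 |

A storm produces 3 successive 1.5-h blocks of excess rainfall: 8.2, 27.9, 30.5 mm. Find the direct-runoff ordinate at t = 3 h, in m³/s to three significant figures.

By discrete convolution, Q_j = Σ (P_i / 10 mm) · U_{j−i}.
At t = 3 h (j=2): Q = (8.2/10)·14.5 + (27.9/10)·20.2 + (30.5/10)·0.0 = 68.2 m³/s.

Q ≈ 68.2 m³/s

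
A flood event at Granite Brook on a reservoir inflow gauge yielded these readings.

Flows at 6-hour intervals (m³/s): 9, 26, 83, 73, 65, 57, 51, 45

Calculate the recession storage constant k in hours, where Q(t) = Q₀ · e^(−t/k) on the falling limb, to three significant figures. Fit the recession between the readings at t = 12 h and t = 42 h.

On the falling limb, Q drops from 83 to 45 m³/s between t = 12 h and t = 42 h (Δt = 30 h).
k = −Δt / ln(Q₂/Q₁) = −30 / ln(45/83) = 49.0 h.

k ≈ 49.0 h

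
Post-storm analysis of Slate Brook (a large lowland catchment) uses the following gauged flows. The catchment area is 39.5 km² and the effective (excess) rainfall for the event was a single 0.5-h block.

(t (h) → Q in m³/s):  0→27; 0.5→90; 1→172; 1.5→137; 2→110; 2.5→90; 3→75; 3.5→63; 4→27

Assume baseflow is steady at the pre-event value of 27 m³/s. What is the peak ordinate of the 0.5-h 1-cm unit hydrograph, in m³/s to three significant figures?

U_p ≈ 58.1 m³/s

Direct runoff: 0.0, 63.0, 145.0, 110.0, 83.0, 63.0, 48.0, 36.0, 0.0 m³/s; ΣQ_DR = 548.0 m³/s, peak = 145.0 m³/s.
Runoff depth d = ΣQ_DR·Δt / A = 548.0 × 1800 / (39.5 km²) = 24.97 mm.
The 1-cm UH is the DRH scaled by (10 mm)/d, so U_p = 145.0 × 10/24.97 = 58.1 m³/s.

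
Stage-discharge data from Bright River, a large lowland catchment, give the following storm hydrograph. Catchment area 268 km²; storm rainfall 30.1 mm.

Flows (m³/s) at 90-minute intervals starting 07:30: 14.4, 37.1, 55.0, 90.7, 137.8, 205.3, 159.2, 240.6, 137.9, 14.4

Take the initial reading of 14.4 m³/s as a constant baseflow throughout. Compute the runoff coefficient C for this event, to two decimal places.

ΣQ_DR = 948.4 m³/s; V = ΣQ_DR·Δt = 5.121 × 10^6 m³.
Runoff depth d = V / A = 19.11 mm.
C = d / P = 19.11 / 30.1 = 0.63.

C ≈ 0.63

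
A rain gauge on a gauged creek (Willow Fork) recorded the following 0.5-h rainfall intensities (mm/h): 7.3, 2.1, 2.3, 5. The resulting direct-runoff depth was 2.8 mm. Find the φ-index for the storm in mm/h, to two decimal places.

φ ≈ 3.35 mm/h

Only the 2 blocks with intensity above φ contribute runoff: 7.3, 5 mm/h.
Σ(I−φ)·Δt = d  ⇒  (7.3+5 − 2φ)·0.5 = 2.8
φ = (12.30 − 2.8/0.5) / 2 = 3.35 mm/h.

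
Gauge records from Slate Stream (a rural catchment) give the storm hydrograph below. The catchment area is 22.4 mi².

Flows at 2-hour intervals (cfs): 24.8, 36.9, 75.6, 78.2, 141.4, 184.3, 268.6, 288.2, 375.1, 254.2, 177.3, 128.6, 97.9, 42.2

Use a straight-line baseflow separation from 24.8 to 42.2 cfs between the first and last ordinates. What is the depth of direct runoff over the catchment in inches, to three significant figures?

d ≈ 0.236 in

Direct runoff: 0.00, 10.76, 48.12, 49.38, 111.25, 152.81, 235.77, 254.03, 339.59, 217.35, 139.12, 89.08, 57.04, 0.00 cfs; ΣQ_DR = 1704 cfs.
V = ΣQ_DR · Δt = 1704 × 7200 s = 1.227 × 10^7 ft³.
Over A = 22.4 mi², depth = V / A = 0.236 in.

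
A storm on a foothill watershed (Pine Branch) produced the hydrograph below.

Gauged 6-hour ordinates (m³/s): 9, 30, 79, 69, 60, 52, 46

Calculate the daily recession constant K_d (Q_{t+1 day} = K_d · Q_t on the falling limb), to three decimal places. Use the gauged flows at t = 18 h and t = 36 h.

K_d ≈ 0.582

Between t = 18 h and t = 36 h the flow falls from 69 to 46 m³/s over 3×6 h = 18 h.
Per-interval ratio K = (46/69)^(1/3) = 0.8736; K_d = K^(24/6) = 0.582.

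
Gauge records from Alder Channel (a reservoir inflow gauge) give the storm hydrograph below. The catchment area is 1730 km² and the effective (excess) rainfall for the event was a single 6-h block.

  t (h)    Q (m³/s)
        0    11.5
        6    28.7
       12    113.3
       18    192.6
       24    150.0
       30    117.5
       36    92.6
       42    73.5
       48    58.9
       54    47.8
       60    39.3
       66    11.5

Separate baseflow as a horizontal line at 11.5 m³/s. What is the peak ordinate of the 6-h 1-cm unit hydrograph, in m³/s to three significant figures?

U_p ≈ 181 m³/s

Direct runoff: 0.0, 17.2, 101.8, 181.1, 138.5, 106.0, 81.1, 62.0, 47.4, 36.3, 27.8, 0.0 m³/s; ΣQ_DR = 799.2 m³/s, peak = 181.1 m³/s.
Runoff depth d = ΣQ_DR·Δt / A = 799.2 × 21600 / (1730 km²) = 9.978 mm.
The 1-cm UH is the DRH scaled by (10 mm)/d, so U_p = 181.1 × 10/9.978 = 181 m³/s.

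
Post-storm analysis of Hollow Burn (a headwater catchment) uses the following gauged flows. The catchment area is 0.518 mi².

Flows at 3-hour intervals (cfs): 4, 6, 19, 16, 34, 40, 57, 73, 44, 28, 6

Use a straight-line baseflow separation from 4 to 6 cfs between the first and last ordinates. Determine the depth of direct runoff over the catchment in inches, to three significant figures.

d ≈ 2.44 in

Direct runoff: 0.00, 1.80, 14.60, 11.40, 29.20, 35.00, 51.80, 67.60, 38.40, 22.20, 0.00 cfs; ΣQ_DR = 272.0 cfs.
V = ΣQ_DR · Δt = 272.0 × 10800 s = 2.938 × 10^6 ft³.
Over A = 0.518 mi², depth = V / A = 2.44 in.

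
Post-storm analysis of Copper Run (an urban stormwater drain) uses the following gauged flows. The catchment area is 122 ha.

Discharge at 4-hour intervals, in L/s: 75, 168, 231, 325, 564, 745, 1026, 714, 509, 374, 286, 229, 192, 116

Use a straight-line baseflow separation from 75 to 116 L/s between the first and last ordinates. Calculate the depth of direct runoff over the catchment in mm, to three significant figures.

d ≈ 49.8 mm

Direct runoff: 0.00, 89.85, 149.69, 240.54, 476.38, 654.23, 932.08, 616.92, 408.77, 270.62, 179.46, 119.31, 79.15, 0.00 L/s; ΣQ_DR = 4217 L/s.
V = ΣQ_DR · Δt = 4217 × 14400 s = 6.072 × 10^7 L.
Over A = 122 ha, depth = V / A = 49.8 mm.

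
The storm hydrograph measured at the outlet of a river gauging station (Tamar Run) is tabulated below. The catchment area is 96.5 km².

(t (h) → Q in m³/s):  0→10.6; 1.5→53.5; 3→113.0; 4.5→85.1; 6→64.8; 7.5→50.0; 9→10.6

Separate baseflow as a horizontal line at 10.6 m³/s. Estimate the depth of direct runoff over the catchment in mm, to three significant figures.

Direct runoff: 0.0, 42.9, 102.4, 74.5, 54.2, 39.4, 0.0 m³/s; ΣQ_DR = 313.4 m³/s.
V = ΣQ_DR · Δt = 313.4 × 5400 s = 1.692 × 10^6 m³.
Over A = 96.5 km², depth = V / A = 17.5 mm.

d ≈ 17.5 mm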